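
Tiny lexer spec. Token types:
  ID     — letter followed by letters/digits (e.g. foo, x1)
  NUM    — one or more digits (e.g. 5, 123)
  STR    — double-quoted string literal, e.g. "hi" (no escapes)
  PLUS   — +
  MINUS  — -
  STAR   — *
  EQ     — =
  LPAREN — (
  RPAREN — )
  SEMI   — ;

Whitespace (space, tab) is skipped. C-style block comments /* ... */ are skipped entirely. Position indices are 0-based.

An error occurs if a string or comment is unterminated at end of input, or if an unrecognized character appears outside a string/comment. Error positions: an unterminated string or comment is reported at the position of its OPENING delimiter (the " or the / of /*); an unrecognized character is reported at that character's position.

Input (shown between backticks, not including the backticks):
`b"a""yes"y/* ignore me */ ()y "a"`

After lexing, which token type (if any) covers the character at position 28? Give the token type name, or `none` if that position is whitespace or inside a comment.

Answer: ID

Derivation:
pos=0: emit ID 'b' (now at pos=1)
pos=1: enter STRING mode
pos=1: emit STR "a" (now at pos=4)
pos=4: enter STRING mode
pos=4: emit STR "yes" (now at pos=9)
pos=9: emit ID 'y' (now at pos=10)
pos=10: enter COMMENT mode (saw '/*')
exit COMMENT mode (now at pos=25)
pos=26: emit LPAREN '('
pos=27: emit RPAREN ')'
pos=28: emit ID 'y' (now at pos=29)
pos=30: enter STRING mode
pos=30: emit STR "a" (now at pos=33)
DONE. 8 tokens: [ID, STR, STR, ID, LPAREN, RPAREN, ID, STR]
Position 28: char is 'y' -> ID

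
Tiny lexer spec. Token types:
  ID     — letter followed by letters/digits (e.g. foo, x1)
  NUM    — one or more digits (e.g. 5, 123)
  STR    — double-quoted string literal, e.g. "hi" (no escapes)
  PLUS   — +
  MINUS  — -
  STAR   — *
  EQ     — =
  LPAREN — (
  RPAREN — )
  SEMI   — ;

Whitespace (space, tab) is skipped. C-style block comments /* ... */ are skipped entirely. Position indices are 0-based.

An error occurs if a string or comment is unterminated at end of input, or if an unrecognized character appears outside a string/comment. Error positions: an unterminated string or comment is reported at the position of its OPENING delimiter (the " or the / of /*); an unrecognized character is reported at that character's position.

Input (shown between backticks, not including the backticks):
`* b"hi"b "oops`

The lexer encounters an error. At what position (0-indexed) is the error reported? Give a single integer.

Answer: 9

Derivation:
pos=0: emit STAR '*'
pos=2: emit ID 'b' (now at pos=3)
pos=3: enter STRING mode
pos=3: emit STR "hi" (now at pos=7)
pos=7: emit ID 'b' (now at pos=8)
pos=9: enter STRING mode
pos=9: ERROR — unterminated string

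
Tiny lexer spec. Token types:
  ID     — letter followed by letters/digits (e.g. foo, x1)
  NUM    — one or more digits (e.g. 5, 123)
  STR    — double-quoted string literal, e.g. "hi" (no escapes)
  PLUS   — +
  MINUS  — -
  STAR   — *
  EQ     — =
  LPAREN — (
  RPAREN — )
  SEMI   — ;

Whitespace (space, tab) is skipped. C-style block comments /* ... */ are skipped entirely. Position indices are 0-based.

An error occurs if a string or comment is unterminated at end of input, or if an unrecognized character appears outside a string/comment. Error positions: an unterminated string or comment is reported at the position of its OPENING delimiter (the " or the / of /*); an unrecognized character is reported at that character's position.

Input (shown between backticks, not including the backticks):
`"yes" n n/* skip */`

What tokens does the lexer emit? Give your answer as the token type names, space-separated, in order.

pos=0: enter STRING mode
pos=0: emit STR "yes" (now at pos=5)
pos=6: emit ID 'n' (now at pos=7)
pos=8: emit ID 'n' (now at pos=9)
pos=9: enter COMMENT mode (saw '/*')
exit COMMENT mode (now at pos=19)
DONE. 3 tokens: [STR, ID, ID]

Answer: STR ID ID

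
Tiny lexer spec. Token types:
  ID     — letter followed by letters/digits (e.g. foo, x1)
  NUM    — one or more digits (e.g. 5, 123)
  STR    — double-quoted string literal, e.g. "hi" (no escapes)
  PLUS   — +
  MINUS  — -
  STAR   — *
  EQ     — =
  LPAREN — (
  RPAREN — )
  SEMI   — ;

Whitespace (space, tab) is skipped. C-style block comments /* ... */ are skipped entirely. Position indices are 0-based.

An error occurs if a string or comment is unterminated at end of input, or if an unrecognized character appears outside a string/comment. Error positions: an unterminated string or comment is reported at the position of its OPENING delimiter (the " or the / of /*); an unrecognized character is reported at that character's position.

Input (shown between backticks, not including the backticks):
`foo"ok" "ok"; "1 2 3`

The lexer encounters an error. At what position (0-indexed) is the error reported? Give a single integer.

pos=0: emit ID 'foo' (now at pos=3)
pos=3: enter STRING mode
pos=3: emit STR "ok" (now at pos=7)
pos=8: enter STRING mode
pos=8: emit STR "ok" (now at pos=12)
pos=12: emit SEMI ';'
pos=14: enter STRING mode
pos=14: ERROR — unterminated string

Answer: 14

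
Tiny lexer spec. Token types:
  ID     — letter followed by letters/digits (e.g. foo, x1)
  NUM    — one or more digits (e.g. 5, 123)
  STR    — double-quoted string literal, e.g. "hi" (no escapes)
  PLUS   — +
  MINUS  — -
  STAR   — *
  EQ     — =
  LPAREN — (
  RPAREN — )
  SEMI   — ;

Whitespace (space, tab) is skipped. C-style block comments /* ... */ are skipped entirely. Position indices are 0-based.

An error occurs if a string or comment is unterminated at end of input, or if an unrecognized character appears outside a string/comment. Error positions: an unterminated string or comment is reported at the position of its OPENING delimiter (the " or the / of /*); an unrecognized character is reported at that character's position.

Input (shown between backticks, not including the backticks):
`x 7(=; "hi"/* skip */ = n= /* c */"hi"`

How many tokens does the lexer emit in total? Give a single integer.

pos=0: emit ID 'x' (now at pos=1)
pos=2: emit NUM '7' (now at pos=3)
pos=3: emit LPAREN '('
pos=4: emit EQ '='
pos=5: emit SEMI ';'
pos=7: enter STRING mode
pos=7: emit STR "hi" (now at pos=11)
pos=11: enter COMMENT mode (saw '/*')
exit COMMENT mode (now at pos=21)
pos=22: emit EQ '='
pos=24: emit ID 'n' (now at pos=25)
pos=25: emit EQ '='
pos=27: enter COMMENT mode (saw '/*')
exit COMMENT mode (now at pos=34)
pos=34: enter STRING mode
pos=34: emit STR "hi" (now at pos=38)
DONE. 10 tokens: [ID, NUM, LPAREN, EQ, SEMI, STR, EQ, ID, EQ, STR]

Answer: 10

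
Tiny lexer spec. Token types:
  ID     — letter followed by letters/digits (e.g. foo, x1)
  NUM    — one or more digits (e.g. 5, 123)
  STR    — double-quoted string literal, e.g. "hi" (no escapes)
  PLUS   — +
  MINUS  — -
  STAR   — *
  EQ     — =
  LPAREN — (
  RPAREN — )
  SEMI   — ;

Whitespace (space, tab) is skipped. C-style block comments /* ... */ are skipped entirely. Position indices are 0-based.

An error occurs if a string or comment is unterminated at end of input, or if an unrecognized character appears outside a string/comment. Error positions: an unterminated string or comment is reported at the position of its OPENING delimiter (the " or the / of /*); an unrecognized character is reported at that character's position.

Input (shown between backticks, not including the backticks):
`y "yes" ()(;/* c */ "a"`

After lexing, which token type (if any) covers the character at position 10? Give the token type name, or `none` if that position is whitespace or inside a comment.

pos=0: emit ID 'y' (now at pos=1)
pos=2: enter STRING mode
pos=2: emit STR "yes" (now at pos=7)
pos=8: emit LPAREN '('
pos=9: emit RPAREN ')'
pos=10: emit LPAREN '('
pos=11: emit SEMI ';'
pos=12: enter COMMENT mode (saw '/*')
exit COMMENT mode (now at pos=19)
pos=20: enter STRING mode
pos=20: emit STR "a" (now at pos=23)
DONE. 7 tokens: [ID, STR, LPAREN, RPAREN, LPAREN, SEMI, STR]
Position 10: char is '(' -> LPAREN

Answer: LPAREN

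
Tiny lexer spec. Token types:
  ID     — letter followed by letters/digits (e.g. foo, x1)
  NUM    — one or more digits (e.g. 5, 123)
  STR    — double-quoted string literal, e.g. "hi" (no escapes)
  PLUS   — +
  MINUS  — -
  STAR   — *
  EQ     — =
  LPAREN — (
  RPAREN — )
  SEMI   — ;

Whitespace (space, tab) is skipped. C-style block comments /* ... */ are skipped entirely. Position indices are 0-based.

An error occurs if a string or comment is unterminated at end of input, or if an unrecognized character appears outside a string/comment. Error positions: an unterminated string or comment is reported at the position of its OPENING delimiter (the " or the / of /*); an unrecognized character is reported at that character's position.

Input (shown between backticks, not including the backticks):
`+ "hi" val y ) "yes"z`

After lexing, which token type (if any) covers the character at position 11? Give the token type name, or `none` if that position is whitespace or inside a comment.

Answer: ID

Derivation:
pos=0: emit PLUS '+'
pos=2: enter STRING mode
pos=2: emit STR "hi" (now at pos=6)
pos=7: emit ID 'val' (now at pos=10)
pos=11: emit ID 'y' (now at pos=12)
pos=13: emit RPAREN ')'
pos=15: enter STRING mode
pos=15: emit STR "yes" (now at pos=20)
pos=20: emit ID 'z' (now at pos=21)
DONE. 7 tokens: [PLUS, STR, ID, ID, RPAREN, STR, ID]
Position 11: char is 'y' -> ID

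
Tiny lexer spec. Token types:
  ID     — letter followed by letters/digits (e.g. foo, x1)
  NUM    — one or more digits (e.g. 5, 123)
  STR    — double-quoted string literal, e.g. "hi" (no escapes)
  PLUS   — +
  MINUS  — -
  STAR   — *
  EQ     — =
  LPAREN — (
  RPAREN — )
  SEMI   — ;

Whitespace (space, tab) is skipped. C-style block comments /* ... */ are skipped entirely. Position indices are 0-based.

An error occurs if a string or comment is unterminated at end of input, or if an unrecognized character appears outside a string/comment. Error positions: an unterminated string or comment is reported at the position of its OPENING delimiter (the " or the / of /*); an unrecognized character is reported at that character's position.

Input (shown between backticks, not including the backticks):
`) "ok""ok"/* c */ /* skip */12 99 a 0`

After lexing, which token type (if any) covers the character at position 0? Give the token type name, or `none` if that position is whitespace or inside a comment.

pos=0: emit RPAREN ')'
pos=2: enter STRING mode
pos=2: emit STR "ok" (now at pos=6)
pos=6: enter STRING mode
pos=6: emit STR "ok" (now at pos=10)
pos=10: enter COMMENT mode (saw '/*')
exit COMMENT mode (now at pos=17)
pos=18: enter COMMENT mode (saw '/*')
exit COMMENT mode (now at pos=28)
pos=28: emit NUM '12' (now at pos=30)
pos=31: emit NUM '99' (now at pos=33)
pos=34: emit ID 'a' (now at pos=35)
pos=36: emit NUM '0' (now at pos=37)
DONE. 7 tokens: [RPAREN, STR, STR, NUM, NUM, ID, NUM]
Position 0: char is ')' -> RPAREN

Answer: RPAREN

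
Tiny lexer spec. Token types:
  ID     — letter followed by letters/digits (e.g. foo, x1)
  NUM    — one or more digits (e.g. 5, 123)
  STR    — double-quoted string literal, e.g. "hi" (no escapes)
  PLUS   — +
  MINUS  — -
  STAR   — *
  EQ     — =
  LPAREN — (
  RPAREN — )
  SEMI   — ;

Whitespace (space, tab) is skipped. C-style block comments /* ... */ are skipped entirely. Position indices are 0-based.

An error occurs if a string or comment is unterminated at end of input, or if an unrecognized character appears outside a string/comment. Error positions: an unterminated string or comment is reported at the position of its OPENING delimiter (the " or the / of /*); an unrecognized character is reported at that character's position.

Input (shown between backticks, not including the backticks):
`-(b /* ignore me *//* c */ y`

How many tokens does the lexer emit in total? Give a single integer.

Answer: 4

Derivation:
pos=0: emit MINUS '-'
pos=1: emit LPAREN '('
pos=2: emit ID 'b' (now at pos=3)
pos=4: enter COMMENT mode (saw '/*')
exit COMMENT mode (now at pos=19)
pos=19: enter COMMENT mode (saw '/*')
exit COMMENT mode (now at pos=26)
pos=27: emit ID 'y' (now at pos=28)
DONE. 4 tokens: [MINUS, LPAREN, ID, ID]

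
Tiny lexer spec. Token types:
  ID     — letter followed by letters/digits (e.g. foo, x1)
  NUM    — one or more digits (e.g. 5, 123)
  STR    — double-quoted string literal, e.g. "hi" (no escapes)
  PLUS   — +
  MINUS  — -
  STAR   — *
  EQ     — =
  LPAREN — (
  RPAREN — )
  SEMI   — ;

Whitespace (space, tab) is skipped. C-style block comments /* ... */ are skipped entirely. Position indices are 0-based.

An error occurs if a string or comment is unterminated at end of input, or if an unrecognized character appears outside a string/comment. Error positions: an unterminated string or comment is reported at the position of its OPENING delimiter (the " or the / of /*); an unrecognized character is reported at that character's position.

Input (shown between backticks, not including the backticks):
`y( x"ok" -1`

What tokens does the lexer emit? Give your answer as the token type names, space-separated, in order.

Answer: ID LPAREN ID STR MINUS NUM

Derivation:
pos=0: emit ID 'y' (now at pos=1)
pos=1: emit LPAREN '('
pos=3: emit ID 'x' (now at pos=4)
pos=4: enter STRING mode
pos=4: emit STR "ok" (now at pos=8)
pos=9: emit MINUS '-'
pos=10: emit NUM '1' (now at pos=11)
DONE. 6 tokens: [ID, LPAREN, ID, STR, MINUS, NUM]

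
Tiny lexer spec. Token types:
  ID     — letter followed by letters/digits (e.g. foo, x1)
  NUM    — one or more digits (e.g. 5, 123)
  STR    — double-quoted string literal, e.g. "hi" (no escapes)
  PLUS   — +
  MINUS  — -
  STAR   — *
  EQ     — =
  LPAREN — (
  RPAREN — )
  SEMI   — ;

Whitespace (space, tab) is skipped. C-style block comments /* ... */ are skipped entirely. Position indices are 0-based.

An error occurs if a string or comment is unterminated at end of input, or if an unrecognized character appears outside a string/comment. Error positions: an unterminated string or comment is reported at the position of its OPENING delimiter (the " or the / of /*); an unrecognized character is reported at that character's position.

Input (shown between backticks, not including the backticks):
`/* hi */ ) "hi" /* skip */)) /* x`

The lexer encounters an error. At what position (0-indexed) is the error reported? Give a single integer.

Answer: 29

Derivation:
pos=0: enter COMMENT mode (saw '/*')
exit COMMENT mode (now at pos=8)
pos=9: emit RPAREN ')'
pos=11: enter STRING mode
pos=11: emit STR "hi" (now at pos=15)
pos=16: enter COMMENT mode (saw '/*')
exit COMMENT mode (now at pos=26)
pos=26: emit RPAREN ')'
pos=27: emit RPAREN ')'
pos=29: enter COMMENT mode (saw '/*')
pos=29: ERROR — unterminated comment (reached EOF)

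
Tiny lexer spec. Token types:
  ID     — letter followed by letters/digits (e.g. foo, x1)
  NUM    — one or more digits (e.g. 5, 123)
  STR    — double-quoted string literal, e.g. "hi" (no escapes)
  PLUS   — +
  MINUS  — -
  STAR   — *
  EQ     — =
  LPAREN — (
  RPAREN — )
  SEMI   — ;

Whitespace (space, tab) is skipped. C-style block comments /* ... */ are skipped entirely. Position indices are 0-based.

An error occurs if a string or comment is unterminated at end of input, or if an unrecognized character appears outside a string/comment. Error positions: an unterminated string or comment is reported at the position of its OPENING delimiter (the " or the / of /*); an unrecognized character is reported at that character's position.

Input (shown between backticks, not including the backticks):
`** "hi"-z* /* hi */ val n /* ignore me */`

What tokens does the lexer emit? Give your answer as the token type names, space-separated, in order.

Answer: STAR STAR STR MINUS ID STAR ID ID

Derivation:
pos=0: emit STAR '*'
pos=1: emit STAR '*'
pos=3: enter STRING mode
pos=3: emit STR "hi" (now at pos=7)
pos=7: emit MINUS '-'
pos=8: emit ID 'z' (now at pos=9)
pos=9: emit STAR '*'
pos=11: enter COMMENT mode (saw '/*')
exit COMMENT mode (now at pos=19)
pos=20: emit ID 'val' (now at pos=23)
pos=24: emit ID 'n' (now at pos=25)
pos=26: enter COMMENT mode (saw '/*')
exit COMMENT mode (now at pos=41)
DONE. 8 tokens: [STAR, STAR, STR, MINUS, ID, STAR, ID, ID]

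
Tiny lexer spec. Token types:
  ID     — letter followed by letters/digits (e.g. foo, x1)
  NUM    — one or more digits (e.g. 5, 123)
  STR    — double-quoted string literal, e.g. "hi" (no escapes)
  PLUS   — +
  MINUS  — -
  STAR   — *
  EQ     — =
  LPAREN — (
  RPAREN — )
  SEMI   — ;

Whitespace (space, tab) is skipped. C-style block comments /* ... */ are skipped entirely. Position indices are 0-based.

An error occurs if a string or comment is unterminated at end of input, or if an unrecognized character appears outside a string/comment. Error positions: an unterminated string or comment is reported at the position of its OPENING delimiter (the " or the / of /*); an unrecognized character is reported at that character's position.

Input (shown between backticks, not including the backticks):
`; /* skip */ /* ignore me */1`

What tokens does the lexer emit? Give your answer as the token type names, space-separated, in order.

Answer: SEMI NUM

Derivation:
pos=0: emit SEMI ';'
pos=2: enter COMMENT mode (saw '/*')
exit COMMENT mode (now at pos=12)
pos=13: enter COMMENT mode (saw '/*')
exit COMMENT mode (now at pos=28)
pos=28: emit NUM '1' (now at pos=29)
DONE. 2 tokens: [SEMI, NUM]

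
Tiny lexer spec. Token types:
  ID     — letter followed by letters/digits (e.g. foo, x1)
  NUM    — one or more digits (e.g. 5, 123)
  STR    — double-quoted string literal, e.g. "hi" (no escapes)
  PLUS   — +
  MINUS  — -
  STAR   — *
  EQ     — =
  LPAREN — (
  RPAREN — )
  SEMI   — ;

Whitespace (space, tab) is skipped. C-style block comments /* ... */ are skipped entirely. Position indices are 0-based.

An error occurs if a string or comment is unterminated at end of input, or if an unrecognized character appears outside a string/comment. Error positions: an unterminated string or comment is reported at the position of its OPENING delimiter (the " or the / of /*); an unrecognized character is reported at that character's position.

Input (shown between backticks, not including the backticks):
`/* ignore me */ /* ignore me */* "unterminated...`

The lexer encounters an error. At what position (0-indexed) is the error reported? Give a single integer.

Answer: 33

Derivation:
pos=0: enter COMMENT mode (saw '/*')
exit COMMENT mode (now at pos=15)
pos=16: enter COMMENT mode (saw '/*')
exit COMMENT mode (now at pos=31)
pos=31: emit STAR '*'
pos=33: enter STRING mode
pos=33: ERROR — unterminated string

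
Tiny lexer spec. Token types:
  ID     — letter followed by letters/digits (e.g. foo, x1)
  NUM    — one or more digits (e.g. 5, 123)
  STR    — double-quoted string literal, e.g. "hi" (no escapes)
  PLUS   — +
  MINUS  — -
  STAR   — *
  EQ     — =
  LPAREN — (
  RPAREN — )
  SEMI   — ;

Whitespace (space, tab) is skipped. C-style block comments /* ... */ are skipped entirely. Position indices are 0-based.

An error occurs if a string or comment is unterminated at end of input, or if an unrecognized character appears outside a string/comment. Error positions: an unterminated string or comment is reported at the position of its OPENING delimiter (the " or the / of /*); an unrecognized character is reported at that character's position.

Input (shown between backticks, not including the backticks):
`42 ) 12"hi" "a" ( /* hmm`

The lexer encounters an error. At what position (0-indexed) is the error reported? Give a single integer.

pos=0: emit NUM '42' (now at pos=2)
pos=3: emit RPAREN ')'
pos=5: emit NUM '12' (now at pos=7)
pos=7: enter STRING mode
pos=7: emit STR "hi" (now at pos=11)
pos=12: enter STRING mode
pos=12: emit STR "a" (now at pos=15)
pos=16: emit LPAREN '('
pos=18: enter COMMENT mode (saw '/*')
pos=18: ERROR — unterminated comment (reached EOF)

Answer: 18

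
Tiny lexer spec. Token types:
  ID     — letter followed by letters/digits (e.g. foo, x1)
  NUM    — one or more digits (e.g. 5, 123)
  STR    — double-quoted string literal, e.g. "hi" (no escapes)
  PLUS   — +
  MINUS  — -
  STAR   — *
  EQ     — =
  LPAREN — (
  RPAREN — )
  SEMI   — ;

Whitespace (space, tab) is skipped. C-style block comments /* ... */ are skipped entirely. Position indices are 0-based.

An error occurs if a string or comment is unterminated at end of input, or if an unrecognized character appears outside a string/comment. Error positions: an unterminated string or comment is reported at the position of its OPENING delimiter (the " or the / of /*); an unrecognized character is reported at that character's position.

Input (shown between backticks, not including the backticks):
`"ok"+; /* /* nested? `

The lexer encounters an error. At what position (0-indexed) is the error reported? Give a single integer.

pos=0: enter STRING mode
pos=0: emit STR "ok" (now at pos=4)
pos=4: emit PLUS '+'
pos=5: emit SEMI ';'
pos=7: enter COMMENT mode (saw '/*')
pos=7: ERROR — unterminated comment (reached EOF)

Answer: 7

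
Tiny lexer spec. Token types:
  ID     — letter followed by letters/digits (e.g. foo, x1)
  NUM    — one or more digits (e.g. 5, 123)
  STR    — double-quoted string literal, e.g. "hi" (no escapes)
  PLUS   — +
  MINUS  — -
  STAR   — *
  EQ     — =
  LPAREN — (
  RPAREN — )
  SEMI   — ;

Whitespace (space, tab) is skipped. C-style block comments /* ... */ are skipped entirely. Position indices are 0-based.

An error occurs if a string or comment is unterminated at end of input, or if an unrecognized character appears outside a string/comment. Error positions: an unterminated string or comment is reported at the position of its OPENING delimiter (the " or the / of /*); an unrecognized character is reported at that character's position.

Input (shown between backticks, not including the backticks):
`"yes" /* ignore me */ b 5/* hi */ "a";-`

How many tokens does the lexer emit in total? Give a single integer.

Answer: 6

Derivation:
pos=0: enter STRING mode
pos=0: emit STR "yes" (now at pos=5)
pos=6: enter COMMENT mode (saw '/*')
exit COMMENT mode (now at pos=21)
pos=22: emit ID 'b' (now at pos=23)
pos=24: emit NUM '5' (now at pos=25)
pos=25: enter COMMENT mode (saw '/*')
exit COMMENT mode (now at pos=33)
pos=34: enter STRING mode
pos=34: emit STR "a" (now at pos=37)
pos=37: emit SEMI ';'
pos=38: emit MINUS '-'
DONE. 6 tokens: [STR, ID, NUM, STR, SEMI, MINUS]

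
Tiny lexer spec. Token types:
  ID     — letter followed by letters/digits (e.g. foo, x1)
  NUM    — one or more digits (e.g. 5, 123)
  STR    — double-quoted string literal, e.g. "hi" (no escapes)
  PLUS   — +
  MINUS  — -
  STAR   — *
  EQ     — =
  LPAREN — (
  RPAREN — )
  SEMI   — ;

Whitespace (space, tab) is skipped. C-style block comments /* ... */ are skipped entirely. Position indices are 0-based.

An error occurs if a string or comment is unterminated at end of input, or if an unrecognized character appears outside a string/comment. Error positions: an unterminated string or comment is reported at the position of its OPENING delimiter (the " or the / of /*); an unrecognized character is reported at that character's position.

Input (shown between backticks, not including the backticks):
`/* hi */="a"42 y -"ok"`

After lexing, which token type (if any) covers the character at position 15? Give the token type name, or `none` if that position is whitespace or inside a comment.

Answer: ID

Derivation:
pos=0: enter COMMENT mode (saw '/*')
exit COMMENT mode (now at pos=8)
pos=8: emit EQ '='
pos=9: enter STRING mode
pos=9: emit STR "a" (now at pos=12)
pos=12: emit NUM '42' (now at pos=14)
pos=15: emit ID 'y' (now at pos=16)
pos=17: emit MINUS '-'
pos=18: enter STRING mode
pos=18: emit STR "ok" (now at pos=22)
DONE. 6 tokens: [EQ, STR, NUM, ID, MINUS, STR]
Position 15: char is 'y' -> ID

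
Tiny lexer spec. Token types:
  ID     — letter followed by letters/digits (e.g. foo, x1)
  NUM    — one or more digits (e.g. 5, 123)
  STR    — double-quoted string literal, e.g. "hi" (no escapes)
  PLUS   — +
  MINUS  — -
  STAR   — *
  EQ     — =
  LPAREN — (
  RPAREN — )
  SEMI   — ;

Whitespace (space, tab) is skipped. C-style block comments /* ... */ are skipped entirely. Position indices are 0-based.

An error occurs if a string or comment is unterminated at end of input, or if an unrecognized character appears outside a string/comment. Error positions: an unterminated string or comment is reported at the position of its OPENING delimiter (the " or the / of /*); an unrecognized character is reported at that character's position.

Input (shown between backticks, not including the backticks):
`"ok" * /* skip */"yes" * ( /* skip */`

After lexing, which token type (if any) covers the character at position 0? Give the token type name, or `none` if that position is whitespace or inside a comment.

Answer: STR

Derivation:
pos=0: enter STRING mode
pos=0: emit STR "ok" (now at pos=4)
pos=5: emit STAR '*'
pos=7: enter COMMENT mode (saw '/*')
exit COMMENT mode (now at pos=17)
pos=17: enter STRING mode
pos=17: emit STR "yes" (now at pos=22)
pos=23: emit STAR '*'
pos=25: emit LPAREN '('
pos=27: enter COMMENT mode (saw '/*')
exit COMMENT mode (now at pos=37)
DONE. 5 tokens: [STR, STAR, STR, STAR, LPAREN]
Position 0: char is '"' -> STR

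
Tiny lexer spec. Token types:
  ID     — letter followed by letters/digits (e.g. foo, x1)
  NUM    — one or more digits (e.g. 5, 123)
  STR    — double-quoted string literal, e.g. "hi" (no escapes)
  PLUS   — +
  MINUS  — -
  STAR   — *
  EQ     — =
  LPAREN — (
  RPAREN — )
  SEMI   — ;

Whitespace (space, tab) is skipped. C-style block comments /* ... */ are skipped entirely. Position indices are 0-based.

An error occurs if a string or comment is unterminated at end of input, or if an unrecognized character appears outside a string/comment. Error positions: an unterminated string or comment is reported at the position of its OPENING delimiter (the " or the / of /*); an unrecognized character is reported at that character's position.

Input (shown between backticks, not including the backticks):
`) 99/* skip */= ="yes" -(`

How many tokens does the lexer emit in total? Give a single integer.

Answer: 7

Derivation:
pos=0: emit RPAREN ')'
pos=2: emit NUM '99' (now at pos=4)
pos=4: enter COMMENT mode (saw '/*')
exit COMMENT mode (now at pos=14)
pos=14: emit EQ '='
pos=16: emit EQ '='
pos=17: enter STRING mode
pos=17: emit STR "yes" (now at pos=22)
pos=23: emit MINUS '-'
pos=24: emit LPAREN '('
DONE. 7 tokens: [RPAREN, NUM, EQ, EQ, STR, MINUS, LPAREN]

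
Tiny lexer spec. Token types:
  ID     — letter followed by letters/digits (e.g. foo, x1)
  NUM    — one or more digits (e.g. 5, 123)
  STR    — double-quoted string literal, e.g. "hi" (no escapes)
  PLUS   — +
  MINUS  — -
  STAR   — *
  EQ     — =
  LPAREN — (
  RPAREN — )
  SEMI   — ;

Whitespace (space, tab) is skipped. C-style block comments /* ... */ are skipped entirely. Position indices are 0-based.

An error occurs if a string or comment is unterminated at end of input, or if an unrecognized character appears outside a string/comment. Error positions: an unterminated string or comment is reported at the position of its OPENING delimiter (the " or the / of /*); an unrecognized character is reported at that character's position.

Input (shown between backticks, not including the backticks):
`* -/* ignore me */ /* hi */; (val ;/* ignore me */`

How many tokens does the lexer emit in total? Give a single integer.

pos=0: emit STAR '*'
pos=2: emit MINUS '-'
pos=3: enter COMMENT mode (saw '/*')
exit COMMENT mode (now at pos=18)
pos=19: enter COMMENT mode (saw '/*')
exit COMMENT mode (now at pos=27)
pos=27: emit SEMI ';'
pos=29: emit LPAREN '('
pos=30: emit ID 'val' (now at pos=33)
pos=34: emit SEMI ';'
pos=35: enter COMMENT mode (saw '/*')
exit COMMENT mode (now at pos=50)
DONE. 6 tokens: [STAR, MINUS, SEMI, LPAREN, ID, SEMI]

Answer: 6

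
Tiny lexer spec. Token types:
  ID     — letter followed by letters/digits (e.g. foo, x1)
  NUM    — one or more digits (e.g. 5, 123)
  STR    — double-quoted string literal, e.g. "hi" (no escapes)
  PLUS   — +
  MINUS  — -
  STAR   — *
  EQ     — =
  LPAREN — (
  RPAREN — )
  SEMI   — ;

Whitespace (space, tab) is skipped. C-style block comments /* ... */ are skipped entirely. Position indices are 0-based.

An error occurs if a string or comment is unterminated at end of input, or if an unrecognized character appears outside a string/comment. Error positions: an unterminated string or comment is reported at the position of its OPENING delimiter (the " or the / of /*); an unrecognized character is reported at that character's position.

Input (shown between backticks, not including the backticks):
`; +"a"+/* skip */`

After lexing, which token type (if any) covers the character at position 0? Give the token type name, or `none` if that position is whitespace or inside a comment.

pos=0: emit SEMI ';'
pos=2: emit PLUS '+'
pos=3: enter STRING mode
pos=3: emit STR "a" (now at pos=6)
pos=6: emit PLUS '+'
pos=7: enter COMMENT mode (saw '/*')
exit COMMENT mode (now at pos=17)
DONE. 4 tokens: [SEMI, PLUS, STR, PLUS]
Position 0: char is ';' -> SEMI

Answer: SEMI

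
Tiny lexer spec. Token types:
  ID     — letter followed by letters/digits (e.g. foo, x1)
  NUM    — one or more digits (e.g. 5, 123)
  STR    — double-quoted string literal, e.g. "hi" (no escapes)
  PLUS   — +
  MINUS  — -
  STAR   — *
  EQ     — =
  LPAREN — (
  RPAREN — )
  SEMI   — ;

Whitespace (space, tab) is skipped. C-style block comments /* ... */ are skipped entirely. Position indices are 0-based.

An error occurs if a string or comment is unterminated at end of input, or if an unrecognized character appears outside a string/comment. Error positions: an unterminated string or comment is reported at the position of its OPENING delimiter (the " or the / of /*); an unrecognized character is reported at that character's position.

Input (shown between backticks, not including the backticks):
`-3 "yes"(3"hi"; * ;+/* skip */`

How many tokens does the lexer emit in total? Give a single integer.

pos=0: emit MINUS '-'
pos=1: emit NUM '3' (now at pos=2)
pos=3: enter STRING mode
pos=3: emit STR "yes" (now at pos=8)
pos=8: emit LPAREN '('
pos=9: emit NUM '3' (now at pos=10)
pos=10: enter STRING mode
pos=10: emit STR "hi" (now at pos=14)
pos=14: emit SEMI ';'
pos=16: emit STAR '*'
pos=18: emit SEMI ';'
pos=19: emit PLUS '+'
pos=20: enter COMMENT mode (saw '/*')
exit COMMENT mode (now at pos=30)
DONE. 10 tokens: [MINUS, NUM, STR, LPAREN, NUM, STR, SEMI, STAR, SEMI, PLUS]

Answer: 10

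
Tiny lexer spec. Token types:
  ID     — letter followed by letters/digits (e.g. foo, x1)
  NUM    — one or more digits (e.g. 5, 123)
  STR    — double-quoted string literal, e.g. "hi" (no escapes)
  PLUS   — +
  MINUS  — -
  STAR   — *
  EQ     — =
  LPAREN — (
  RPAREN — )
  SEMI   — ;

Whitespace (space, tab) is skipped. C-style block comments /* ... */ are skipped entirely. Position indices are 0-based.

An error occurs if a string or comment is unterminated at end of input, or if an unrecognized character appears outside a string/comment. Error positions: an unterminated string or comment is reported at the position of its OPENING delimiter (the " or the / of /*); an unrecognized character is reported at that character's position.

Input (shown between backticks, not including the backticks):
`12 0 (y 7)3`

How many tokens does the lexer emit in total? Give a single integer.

pos=0: emit NUM '12' (now at pos=2)
pos=3: emit NUM '0' (now at pos=4)
pos=5: emit LPAREN '('
pos=6: emit ID 'y' (now at pos=7)
pos=8: emit NUM '7' (now at pos=9)
pos=9: emit RPAREN ')'
pos=10: emit NUM '3' (now at pos=11)
DONE. 7 tokens: [NUM, NUM, LPAREN, ID, NUM, RPAREN, NUM]

Answer: 7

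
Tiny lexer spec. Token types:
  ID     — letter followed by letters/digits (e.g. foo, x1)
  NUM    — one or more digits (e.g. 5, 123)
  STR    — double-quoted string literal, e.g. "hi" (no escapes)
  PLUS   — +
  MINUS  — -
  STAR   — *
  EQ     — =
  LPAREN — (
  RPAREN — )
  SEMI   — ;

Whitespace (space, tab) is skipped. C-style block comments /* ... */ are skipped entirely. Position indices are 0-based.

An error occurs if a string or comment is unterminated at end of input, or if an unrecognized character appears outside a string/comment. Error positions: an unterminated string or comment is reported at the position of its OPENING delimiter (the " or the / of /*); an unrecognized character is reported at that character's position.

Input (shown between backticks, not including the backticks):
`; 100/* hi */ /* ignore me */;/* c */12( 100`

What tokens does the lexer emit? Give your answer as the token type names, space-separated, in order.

Answer: SEMI NUM SEMI NUM LPAREN NUM

Derivation:
pos=0: emit SEMI ';'
pos=2: emit NUM '100' (now at pos=5)
pos=5: enter COMMENT mode (saw '/*')
exit COMMENT mode (now at pos=13)
pos=14: enter COMMENT mode (saw '/*')
exit COMMENT mode (now at pos=29)
pos=29: emit SEMI ';'
pos=30: enter COMMENT mode (saw '/*')
exit COMMENT mode (now at pos=37)
pos=37: emit NUM '12' (now at pos=39)
pos=39: emit LPAREN '('
pos=41: emit NUM '100' (now at pos=44)
DONE. 6 tokens: [SEMI, NUM, SEMI, NUM, LPAREN, NUM]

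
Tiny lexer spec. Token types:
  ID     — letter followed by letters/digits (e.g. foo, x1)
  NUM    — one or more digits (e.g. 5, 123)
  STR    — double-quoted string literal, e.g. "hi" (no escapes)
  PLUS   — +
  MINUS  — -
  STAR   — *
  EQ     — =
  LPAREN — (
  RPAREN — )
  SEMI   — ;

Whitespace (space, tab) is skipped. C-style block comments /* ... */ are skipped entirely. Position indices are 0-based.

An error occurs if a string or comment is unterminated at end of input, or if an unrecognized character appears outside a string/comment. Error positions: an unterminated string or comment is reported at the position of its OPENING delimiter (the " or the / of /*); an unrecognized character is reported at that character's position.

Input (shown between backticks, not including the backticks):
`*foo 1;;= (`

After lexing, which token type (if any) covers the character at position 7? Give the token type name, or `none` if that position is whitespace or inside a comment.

Answer: SEMI

Derivation:
pos=0: emit STAR '*'
pos=1: emit ID 'foo' (now at pos=4)
pos=5: emit NUM '1' (now at pos=6)
pos=6: emit SEMI ';'
pos=7: emit SEMI ';'
pos=8: emit EQ '='
pos=10: emit LPAREN '('
DONE. 7 tokens: [STAR, ID, NUM, SEMI, SEMI, EQ, LPAREN]
Position 7: char is ';' -> SEMI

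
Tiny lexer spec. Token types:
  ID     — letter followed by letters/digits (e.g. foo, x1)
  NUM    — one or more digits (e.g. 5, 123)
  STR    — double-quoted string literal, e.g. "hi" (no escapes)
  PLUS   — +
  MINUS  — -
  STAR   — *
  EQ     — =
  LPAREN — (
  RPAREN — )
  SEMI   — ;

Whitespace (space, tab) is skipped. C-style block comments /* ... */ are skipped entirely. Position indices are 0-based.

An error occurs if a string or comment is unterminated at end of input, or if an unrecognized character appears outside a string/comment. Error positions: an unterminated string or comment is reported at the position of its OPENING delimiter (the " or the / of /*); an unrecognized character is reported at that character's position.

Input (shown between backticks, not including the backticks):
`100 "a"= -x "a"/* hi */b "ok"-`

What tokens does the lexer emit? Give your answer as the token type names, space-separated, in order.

Answer: NUM STR EQ MINUS ID STR ID STR MINUS

Derivation:
pos=0: emit NUM '100' (now at pos=3)
pos=4: enter STRING mode
pos=4: emit STR "a" (now at pos=7)
pos=7: emit EQ '='
pos=9: emit MINUS '-'
pos=10: emit ID 'x' (now at pos=11)
pos=12: enter STRING mode
pos=12: emit STR "a" (now at pos=15)
pos=15: enter COMMENT mode (saw '/*')
exit COMMENT mode (now at pos=23)
pos=23: emit ID 'b' (now at pos=24)
pos=25: enter STRING mode
pos=25: emit STR "ok" (now at pos=29)
pos=29: emit MINUS '-'
DONE. 9 tokens: [NUM, STR, EQ, MINUS, ID, STR, ID, STR, MINUS]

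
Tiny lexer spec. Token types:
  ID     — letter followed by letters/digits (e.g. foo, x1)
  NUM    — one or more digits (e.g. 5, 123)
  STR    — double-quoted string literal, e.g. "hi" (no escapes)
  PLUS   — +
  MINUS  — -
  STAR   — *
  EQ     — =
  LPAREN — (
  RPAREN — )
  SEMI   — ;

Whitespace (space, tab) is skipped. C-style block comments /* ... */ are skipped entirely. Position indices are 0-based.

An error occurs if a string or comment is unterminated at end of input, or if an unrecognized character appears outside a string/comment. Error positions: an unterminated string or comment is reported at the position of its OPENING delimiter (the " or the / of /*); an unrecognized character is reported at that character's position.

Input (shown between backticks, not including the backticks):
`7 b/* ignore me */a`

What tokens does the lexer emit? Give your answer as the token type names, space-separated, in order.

Answer: NUM ID ID

Derivation:
pos=0: emit NUM '7' (now at pos=1)
pos=2: emit ID 'b' (now at pos=3)
pos=3: enter COMMENT mode (saw '/*')
exit COMMENT mode (now at pos=18)
pos=18: emit ID 'a' (now at pos=19)
DONE. 3 tokens: [NUM, ID, ID]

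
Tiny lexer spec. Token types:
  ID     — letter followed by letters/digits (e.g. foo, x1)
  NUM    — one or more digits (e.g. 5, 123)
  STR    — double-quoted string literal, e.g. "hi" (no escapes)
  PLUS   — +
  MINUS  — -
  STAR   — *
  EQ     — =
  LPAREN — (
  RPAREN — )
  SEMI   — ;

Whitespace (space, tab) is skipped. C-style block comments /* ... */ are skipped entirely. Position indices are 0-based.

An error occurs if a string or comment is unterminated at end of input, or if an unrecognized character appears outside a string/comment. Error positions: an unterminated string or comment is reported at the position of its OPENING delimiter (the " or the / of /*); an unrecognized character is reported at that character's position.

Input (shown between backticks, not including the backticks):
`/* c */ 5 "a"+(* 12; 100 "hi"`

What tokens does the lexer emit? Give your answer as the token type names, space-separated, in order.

pos=0: enter COMMENT mode (saw '/*')
exit COMMENT mode (now at pos=7)
pos=8: emit NUM '5' (now at pos=9)
pos=10: enter STRING mode
pos=10: emit STR "a" (now at pos=13)
pos=13: emit PLUS '+'
pos=14: emit LPAREN '('
pos=15: emit STAR '*'
pos=17: emit NUM '12' (now at pos=19)
pos=19: emit SEMI ';'
pos=21: emit NUM '100' (now at pos=24)
pos=25: enter STRING mode
pos=25: emit STR "hi" (now at pos=29)
DONE. 9 tokens: [NUM, STR, PLUS, LPAREN, STAR, NUM, SEMI, NUM, STR]

Answer: NUM STR PLUS LPAREN STAR NUM SEMI NUM STR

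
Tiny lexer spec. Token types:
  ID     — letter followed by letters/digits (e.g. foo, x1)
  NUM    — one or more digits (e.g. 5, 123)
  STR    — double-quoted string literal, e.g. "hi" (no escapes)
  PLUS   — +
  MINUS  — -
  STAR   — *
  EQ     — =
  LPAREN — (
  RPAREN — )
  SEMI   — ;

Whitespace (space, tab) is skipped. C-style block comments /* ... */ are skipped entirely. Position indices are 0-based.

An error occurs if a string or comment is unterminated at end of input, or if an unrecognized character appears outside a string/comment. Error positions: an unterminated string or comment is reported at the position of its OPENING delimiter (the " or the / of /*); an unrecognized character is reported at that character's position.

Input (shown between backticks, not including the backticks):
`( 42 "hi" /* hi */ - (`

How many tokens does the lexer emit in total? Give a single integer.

Answer: 5

Derivation:
pos=0: emit LPAREN '('
pos=2: emit NUM '42' (now at pos=4)
pos=5: enter STRING mode
pos=5: emit STR "hi" (now at pos=9)
pos=10: enter COMMENT mode (saw '/*')
exit COMMENT mode (now at pos=18)
pos=19: emit MINUS '-'
pos=21: emit LPAREN '('
DONE. 5 tokens: [LPAREN, NUM, STR, MINUS, LPAREN]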